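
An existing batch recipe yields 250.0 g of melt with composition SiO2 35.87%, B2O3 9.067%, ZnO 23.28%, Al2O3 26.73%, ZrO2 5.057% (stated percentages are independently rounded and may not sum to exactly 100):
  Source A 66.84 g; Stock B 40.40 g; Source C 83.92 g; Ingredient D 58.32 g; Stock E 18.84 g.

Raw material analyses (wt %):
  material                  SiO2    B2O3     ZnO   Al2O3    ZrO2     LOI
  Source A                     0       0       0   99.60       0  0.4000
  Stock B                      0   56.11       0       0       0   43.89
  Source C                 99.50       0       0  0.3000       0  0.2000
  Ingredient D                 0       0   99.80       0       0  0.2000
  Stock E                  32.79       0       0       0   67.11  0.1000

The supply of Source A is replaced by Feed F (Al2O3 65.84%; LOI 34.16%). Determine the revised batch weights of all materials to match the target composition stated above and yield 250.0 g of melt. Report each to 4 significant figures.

Revised batch per 250.0 g melt:
  Feed F: 101.1 g
  Stock B: 40.40 g
  Source C: 83.92 g
  Ingredient D: 58.32 g
  Stock E: 18.84 g
Total batch = 302.6 g; LOI loss = 52.57 g

Full float precision is maintained at every stage. Mid-chain values are displayed rounded to four significant digits; each reported result sees exactly one rounding; the derived quantities are carried from the batch weights at 250.0 g of glass in full float precision (five oxide percentages, glass mass, ignition loss, the yield, the totals), as written in question or answer.
Target oxide masses per 250.0 g melt:
  SiO2: 35.87% × 250.0 = 89.68 g
  B2O3: 9.067% × 250.0 = 22.67 g
  ZnO: 23.28% × 250.0 = 58.20 g
  Al2O3: 26.73% × 250.0 = 66.82 g
  ZrO2: 5.057% × 250.0 = 12.64 g
Per-oxide balance check working from each reported weight, per the basis as stated (each sum matches its target mass modulo rounding of the values):
  SiO2: 83.92·0.9950 + 18.84·0.3279 = 89.68 g (target 89.68 g)
  B2O3: 40.40·0.5611 = 22.67 g (target 22.67 g)
  ZnO: 58.32·0.9980 = 58.20 g (target 58.20 g)
  Al2O3: 101.1·0.6584 + 83.92·0.003000 = 66.82 g (target 66.82 g)
  ZrO2: 18.84·0.6711 = 12.64 g (target 12.64 g)
The glass-mass cross-check: total batch − LOI = 250.0 g (oxide target masses add up to 250.0 g; stated basis 250.0 g — differing by rounding only).
Batch grand total — Σ batch = 302.6 g; loss to ignition Σ batch·LOI = 52.57 g; yield: glass divided by total = 82.63%.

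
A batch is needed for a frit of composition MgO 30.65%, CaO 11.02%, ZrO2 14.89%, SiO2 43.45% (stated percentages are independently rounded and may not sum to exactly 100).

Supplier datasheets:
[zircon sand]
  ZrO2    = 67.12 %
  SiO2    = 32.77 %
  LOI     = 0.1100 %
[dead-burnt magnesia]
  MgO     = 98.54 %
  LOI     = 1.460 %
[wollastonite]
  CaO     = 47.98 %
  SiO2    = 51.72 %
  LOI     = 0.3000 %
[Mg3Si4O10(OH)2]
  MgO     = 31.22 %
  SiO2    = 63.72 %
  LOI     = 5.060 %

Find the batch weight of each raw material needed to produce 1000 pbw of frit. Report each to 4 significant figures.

The working math maintains exact precision end to end; in-progress results are shown rounded to 4 significant figures when written out; a single rounding completes each reported figure; all derived quantities (glass mass, four oxide percentages, LOI, totals, the yield) are carried in full float precision from the weighed amounts per 1000 pbw of glass precisely as stated by either problem or answer.
Target masses of each oxide per 1000 pbw frit:
  MgO: 30.65% × 1000 = 306.5 pbw
  CaO: 11.02% × 1000 = 110.2 pbw
  ZrO2: 14.89% × 1000 = 148.9 pbw
  SiO2: 43.45% × 1000 = 434.5 pbw
Sums-versus-targets review on the weights just shown, at the basis given (oxide sums agree with the targets up to rounding of the answer):
  MgO: 190.2·0.9854 + 381.4·0.3122 = 306.5 pbw (target 306.5 pbw)
  CaO: 229.7·0.4798 = 110.2 pbw (target 110.2 pbw)
  ZrO2: 221.8·0.6712 = 148.9 pbw (target 148.9 pbw)
  SiO2: 221.8·0.3277 + 229.7·0.5172 + 381.4·0.6372 = 434.5 pbw (target 434.5 pbw)
Consistency of the glass mass: Σ batch − LOI loss = 1000 pbw (targets for the oxides total 1000 pbw; with the basis standing at 1000 pbw — differing by rounding only).
Summing the batch: Σ batch = 1023 pbw; the LOI term Σ batch·LOI equals 23.01 pbw; as yield: glass ÷ batch → 97.75%.

Batch per 1000 pbw frit:
  zircon sand: 221.8 pbw
  dead-burnt magnesia: 190.2 pbw
  wollastonite: 229.7 pbw
  Mg3Si4O10(OH)2: 381.4 pbw
Total batch = 1023 pbw; LOI loss = 23.01 pbw; yield = 97.75%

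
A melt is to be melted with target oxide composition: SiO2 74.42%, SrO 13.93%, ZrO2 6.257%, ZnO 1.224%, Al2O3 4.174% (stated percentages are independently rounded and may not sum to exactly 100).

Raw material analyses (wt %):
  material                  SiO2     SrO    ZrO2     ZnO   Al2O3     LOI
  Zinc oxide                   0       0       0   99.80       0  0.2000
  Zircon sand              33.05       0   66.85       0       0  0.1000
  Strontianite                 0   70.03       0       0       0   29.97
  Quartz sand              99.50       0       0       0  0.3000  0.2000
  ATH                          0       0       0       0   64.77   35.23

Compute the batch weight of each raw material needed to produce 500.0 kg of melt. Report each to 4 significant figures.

Batch per 500.0 kg melt:
  Zinc oxide: 6.132 kg
  Zircon sand: 46.80 kg
  Strontianite: 99.46 kg
  Quartz sand: 358.4 kg
  ATH: 30.56 kg
Total batch = 541.4 kg; LOI loss = 41.35 kg; yield = 92.36%

Working values are shown (rounded to 4 significant digits) when written out — every computation holds exact precision from start to finish — each reported result takes just one rounding; the derived quantities are carried in full float precision (totals, net glass mass, the five compositions, ignition loss, yield) using the weight values at 500.0 kg of glass, as given in the problem or the answer.
Oxide mass targets, per 500.0 kg melt:
  SiO2: 74.42% × 500.0 = 372.1 kg
  SrO: 13.93% × 500.0 = 69.65 kg
  ZrO2: 6.257% × 500.0 = 31.28 kg
  ZnO: 1.224% × 500.0 = 6.120 kg
  Al2O3: 4.174% × 500.0 = 20.87 kg
Oxide-by-oxide audit applying the batch weights above, on the stated basis (sum by sum, the targets are met up to rounding of the answer):
  SiO2: 46.80·0.3305 + 358.4·0.9950 = 372.1 kg (target 372.1 kg)
  SrO: 99.46·0.7003 = 69.65 kg (target 69.65 kg)
  ZrO2: 46.80·0.6685 = 31.29 kg (target 31.28 kg)
  ZnO: 6.132·0.9980 = 6.120 kg (target 6.120 kg)
  Al2O3: 358.4·0.003000 + 30.56·0.6477 = 20.87 kg (target 20.87 kg)
Mass balance on the glass: the batch minus its LOI: 500.0 kg (per-oxide target masses sum to 500.0 kg; the stated basis being 500.0 kg — gaps are rounding artifacts).
Whole-batch sum: Σ batch = 541.4 kg; LOI loss = Σ batch·LOI = 41.35 kg; yield = glass ÷ total batch = 92.36%.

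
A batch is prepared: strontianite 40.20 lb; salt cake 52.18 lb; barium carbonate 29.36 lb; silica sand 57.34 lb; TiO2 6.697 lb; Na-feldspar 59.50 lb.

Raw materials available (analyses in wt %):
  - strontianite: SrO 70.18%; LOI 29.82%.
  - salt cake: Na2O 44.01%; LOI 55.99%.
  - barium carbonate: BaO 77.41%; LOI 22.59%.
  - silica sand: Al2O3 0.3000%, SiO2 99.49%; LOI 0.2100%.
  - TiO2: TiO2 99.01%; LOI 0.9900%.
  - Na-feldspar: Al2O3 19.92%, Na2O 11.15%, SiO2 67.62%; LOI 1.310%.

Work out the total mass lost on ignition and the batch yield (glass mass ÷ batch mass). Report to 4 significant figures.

Intermediates are printed rounded to 4 significant digits between the steps — each numeric step runs at full float precision at all times; exactly one rounding is applied to every reported result. All derived quantities, including the six compositions, the yield, net glass mass, LOI, totals, are recomputed starting from the weights on 196.5 lb of glass in full precision exactly as shown in the problem or the answer.
Per-material ignition loss:
  strontianite: 40.20 × 0.2982 = 11.99 lb
  salt cake: 52.18 × 0.5599 = 29.22 lb
  barium carbonate: 29.36 × 0.2259 = 6.632 lb
  silica sand: 57.34 × 0.002100 = 0.1204 lb
  TiO2: 6.697 × 0.009900 = 0.06630 lb
  Na-feldspar: 59.50 × 0.01310 = 0.7794 lb
Total LOI = 48.80 lb
Glass = batch − LOI = 245.3 − 48.80 = 196.5 lb

LOI loss = 48.80 lb; glass = 196.5 lb; yield = 80.10%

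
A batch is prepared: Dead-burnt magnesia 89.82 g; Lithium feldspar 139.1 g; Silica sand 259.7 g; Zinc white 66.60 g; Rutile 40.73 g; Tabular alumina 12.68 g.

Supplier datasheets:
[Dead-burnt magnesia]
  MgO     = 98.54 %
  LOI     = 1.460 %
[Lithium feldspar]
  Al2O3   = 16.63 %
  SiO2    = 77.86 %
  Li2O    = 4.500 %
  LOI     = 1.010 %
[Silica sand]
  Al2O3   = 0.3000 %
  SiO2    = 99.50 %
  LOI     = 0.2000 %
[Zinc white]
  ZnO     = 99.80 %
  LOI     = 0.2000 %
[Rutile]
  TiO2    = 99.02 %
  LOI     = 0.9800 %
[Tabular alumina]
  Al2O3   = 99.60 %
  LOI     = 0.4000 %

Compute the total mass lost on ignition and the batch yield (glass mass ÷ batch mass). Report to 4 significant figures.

LOI loss = 3.819 g; glass = 604.8 g; yield = 99.37%

In-progress results appear, rounded to 4 significant figures, on the page — every computation carries full precision in all steps. A single rounding produces each reported value — derived quantities, which include yield, the totals, ignition loss, the six compositions, glass mass, are carried in exact precision, as set out in problem or answer, from the weighed amounts on 604.8 g of glass.
Loss on ignition, line by line:
  Dead-burnt magnesia: 89.82 × 0.01460 = 1.311 g
  Lithium feldspar: 139.1 × 0.01010 = 1.405 g
  Silica sand: 259.7 × 0.002000 = 0.5194 g
  Zinc white: 66.60 × 0.002000 = 0.1332 g
  Rutile: 40.73 × 0.009800 = 0.3992 g
  Tabular alumina: 12.68 × 0.004000 = 0.05072 g
Total LOI = 3.819 g
Glass = batch − LOI = 608.6 − 3.819 = 604.8 g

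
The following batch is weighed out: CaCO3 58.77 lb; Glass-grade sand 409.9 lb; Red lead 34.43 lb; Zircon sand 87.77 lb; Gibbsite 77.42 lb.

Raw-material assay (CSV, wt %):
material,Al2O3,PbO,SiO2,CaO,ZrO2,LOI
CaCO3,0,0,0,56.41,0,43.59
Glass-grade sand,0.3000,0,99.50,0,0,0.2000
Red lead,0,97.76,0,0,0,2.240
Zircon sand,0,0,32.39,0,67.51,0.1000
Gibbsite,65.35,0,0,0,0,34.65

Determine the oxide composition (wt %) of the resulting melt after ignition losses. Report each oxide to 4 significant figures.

Values along the way are shown (rounded to 4 significant figures) between the steps — each numeric step maintains full float precision from first step to last; every reported number undergoes a single rounding; derived quantities, which include LOI, the totals, glass mass, the yield, the five compositions, are re-derived at full precision, exactly as shown in question or answer, starting from the weights on 614.2 lb of glass.
Oxide-by-oxide delivered mass:
  Al2O3: 409.9·0.003000 + 77.42·0.6535 = 51.82 lb
  PbO: 34.43·0.9776 = 33.66 lb
  SiO2: 409.9·0.9950 + 87.77·0.3239 = 436.3 lb
  CaO: 58.77·0.5641 = 33.15 lb
  ZrO2: 87.77·0.6751 = 59.25 lb
LOI: 58.77·0.4359 + 409.9·0.002000 + 34.43·0.02240 + 87.77·0.001000 + 77.42·0.3465 = 54.12 lb
Glass mass = batch − LOI = 668.3 − 54.12 = 614.2 lb (consistent with Σ oxide mass)
wt % = oxide mass / glass mass × 100

Glass mass = 614.2 lb (batch 668.3 − LOI 54.12).
Composition: Al2O3 8.438%, PbO 5.480%, SiO2 71.04%, CaO 5.398%, ZrO2 9.648%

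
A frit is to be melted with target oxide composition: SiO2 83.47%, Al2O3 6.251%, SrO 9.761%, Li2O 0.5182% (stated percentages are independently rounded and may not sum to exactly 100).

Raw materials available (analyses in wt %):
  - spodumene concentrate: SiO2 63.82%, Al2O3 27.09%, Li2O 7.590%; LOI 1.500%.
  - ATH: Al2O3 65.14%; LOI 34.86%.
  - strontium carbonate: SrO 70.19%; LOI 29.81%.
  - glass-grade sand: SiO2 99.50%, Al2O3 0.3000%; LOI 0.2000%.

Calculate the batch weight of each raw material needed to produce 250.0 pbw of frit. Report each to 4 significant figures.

Batch per 250.0 pbw frit:
  spodumene concentrate: 17.07 pbw
  ATH: 15.98 pbw
  strontium carbonate: 34.77 pbw
  glass-grade sand: 198.8 pbw
Total batch = 266.6 pbw; LOI loss = 16.59 pbw; yield = 93.78%

Each numeric step keeps full precision all the way through; intermediates appear, rounded to 4 significant digits, between the steps. Each reported result includes exactly one rounding. All derived quantities, including LOI, the four compositions, totals, the yield, net glass mass, are computed from the batch weights on 250.0 pbw of glass in full precision, precisely as stated by either problem or answer.
Per-oxide target masses for 250.0 pbw frit:
  SiO2: 83.47% × 250.0 = 208.7 pbw
  Al2O3: 6.251% × 250.0 = 15.63 pbw
  SrO: 9.761% × 250.0 = 24.40 pbw
  Li2O: 0.5182% × 250.0 = 1.296 pbw
Verifying the oxide balance from the weights as reported, on the stated basis (each sum matches its target mass inside rounding margins):
  SiO2: 17.07·0.6382 + 198.8·0.9950 = 208.7 pbw (target 208.7 pbw)
  Al2O3: 17.07·0.2709 + 15.98·0.6514 + 198.8·0.003000 = 15.63 pbw (target 15.63 pbw)
  SrO: 34.77·0.7019 = 24.41 pbw (target 24.40 pbw)
  Li2O: 17.07·0.07590 = 1.296 pbw (target 1.296 pbw)
Consistency of the glass mass: Σ batch − LOI loss = 250.0 pbw (oxide target masses add up to 250.0 pbw; with the basis standing at 250.0 pbw — rounding explains the deltas).
Batch grand total — Σ batch = 266.6 pbw; ignition loss, Σ(batch × LOI) = 16.59 pbw; yield: glass divided by total = 93.78%.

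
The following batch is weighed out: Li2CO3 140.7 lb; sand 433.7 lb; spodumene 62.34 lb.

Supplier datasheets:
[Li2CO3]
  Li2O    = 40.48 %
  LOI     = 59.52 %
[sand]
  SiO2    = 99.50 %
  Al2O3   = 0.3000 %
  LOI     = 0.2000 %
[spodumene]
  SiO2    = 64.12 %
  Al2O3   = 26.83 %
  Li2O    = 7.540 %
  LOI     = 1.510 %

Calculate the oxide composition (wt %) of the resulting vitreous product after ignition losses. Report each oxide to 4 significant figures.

Glass mass = 551.2 lb (batch 636.7 − LOI 85.55).
Composition: SiO2 85.54%, Al2O3 3.271%, Li2O 11.19%

Working values are printed (rounded to 4 significant figures) in the printout — all internal work runs at full precision end to end; exactly one rounding goes into every reported value — all derived quantities (yield, the totals, glass mass, ignition loss, the three compositions) are rebuilt from the weighed amounts on 551.2 lb of glass at exact precision precisely as stated by problem or answer.
Oxide masses out of the charge:
  SiO2: 433.7·0.9950 + 62.34·0.6412 = 471.5 lb
  Al2O3: 433.7·0.003000 + 62.34·0.2683 = 18.03 lb
  Li2O: 140.7·0.4048 + 62.34·0.07540 = 61.66 lb
LOI: 140.7·0.5952 + 433.7·0.002000 + 62.34·0.01510 = 85.55 lb
The glass mass, total less LOI, = 636.7 − 85.55 = 551.2 lb (consistent with Σ oxide mass)
each wt % is 100 × oxide ÷ glass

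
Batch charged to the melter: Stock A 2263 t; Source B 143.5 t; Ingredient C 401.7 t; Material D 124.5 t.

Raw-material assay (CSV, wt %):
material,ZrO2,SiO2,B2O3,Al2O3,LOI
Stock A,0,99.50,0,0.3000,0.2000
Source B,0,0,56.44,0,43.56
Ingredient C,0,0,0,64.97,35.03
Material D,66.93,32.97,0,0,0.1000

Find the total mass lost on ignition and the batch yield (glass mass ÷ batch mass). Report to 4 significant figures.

Full float precision is maintained at every stage; intermediates appear (rounded to 4 significant digits) as written — a single rounding yields every reported figure — the derived quantities (the yield, net glass mass, LOI, totals, four oxide percentages) are computed starting from the weights for 2725 t of glass in full float precision, as written in question or answer.
Loss on ignition, line by line:
  Stock A: 2263 × 0.002000 = 4.526 t
  Source B: 143.5 × 0.4356 = 62.51 t
  Ingredient C: 401.7 × 0.3503 = 140.7 t
  Material D: 124.5 × 0.001000 = 0.1245 t
Total LOI = 207.9 t
Glass = batch − LOI = 2933 − 207.9 = 2725 t

LOI loss = 207.9 t; glass = 2725 t; yield = 92.91%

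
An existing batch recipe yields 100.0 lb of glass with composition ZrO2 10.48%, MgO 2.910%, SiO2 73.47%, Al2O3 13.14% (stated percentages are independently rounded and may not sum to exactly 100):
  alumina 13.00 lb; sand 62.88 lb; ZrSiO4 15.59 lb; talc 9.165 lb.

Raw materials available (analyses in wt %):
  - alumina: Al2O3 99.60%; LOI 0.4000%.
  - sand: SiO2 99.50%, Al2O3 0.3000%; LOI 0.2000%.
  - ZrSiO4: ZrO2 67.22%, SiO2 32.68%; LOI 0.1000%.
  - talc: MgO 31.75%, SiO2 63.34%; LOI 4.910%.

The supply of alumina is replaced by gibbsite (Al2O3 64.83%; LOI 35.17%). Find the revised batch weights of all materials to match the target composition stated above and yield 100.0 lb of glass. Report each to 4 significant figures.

Revised batch per 100.0 lb glass:
  gibbsite: 19.98 lb
  sand: 62.88 lb
  ZrSiO4: 15.59 lb
  talc: 9.165 lb
Total batch = 107.6 lb; LOI loss = 7.618 lb

Intermediates are shown, rounded to 4 significant figures, in the working — the whole derivation keeps full precision through every step — exactly one rounding goes into every reported number; derived quantities (ignition loss, the four compositions, the yield, totals, glass mass) are re-derived using the weight values per 100.0 lb of glass at full precision exactly as printed in question or answer.
Target masses of each oxide per 100.0 lb glass:
  ZrO2: 10.48% × 100.0 = 10.48 lb
  MgO: 2.910% × 100.0 = 2.910 lb
  SiO2: 73.47% × 100.0 = 73.47 lb
  Al2O3: 13.14% × 100.0 = 13.14 lb
Balance tally, oxide-wise, with the batch weights as given, against the basis in use (delivered sums recover each target exact up to rounding of places):
  ZrO2: 15.59·0.6722 = 10.48 lb (target 10.48 lb)
  MgO: 9.165·0.3175 = 2.910 lb (target 2.910 lb)
  SiO2: 62.88·0.9950 + 15.59·0.3268 + 9.165·0.6334 = 73.47 lb (target 73.47 lb)
  Al2O3: 19.98·0.6483 + 62.88·0.003000 = 13.14 lb (target 13.14 lb)
The glass-mass cross-check: batch total minus LOI = 100.0 lb (the targets, summed, come to 100.0 lb; the stated basis being 100.0 lb — any gap is answer rounding).
Batch total: Σ batch = 107.6 lb; loss to ignition Σ batch·LOI = 7.618 lb; the yield ratio, glass ÷ batch: 92.92%.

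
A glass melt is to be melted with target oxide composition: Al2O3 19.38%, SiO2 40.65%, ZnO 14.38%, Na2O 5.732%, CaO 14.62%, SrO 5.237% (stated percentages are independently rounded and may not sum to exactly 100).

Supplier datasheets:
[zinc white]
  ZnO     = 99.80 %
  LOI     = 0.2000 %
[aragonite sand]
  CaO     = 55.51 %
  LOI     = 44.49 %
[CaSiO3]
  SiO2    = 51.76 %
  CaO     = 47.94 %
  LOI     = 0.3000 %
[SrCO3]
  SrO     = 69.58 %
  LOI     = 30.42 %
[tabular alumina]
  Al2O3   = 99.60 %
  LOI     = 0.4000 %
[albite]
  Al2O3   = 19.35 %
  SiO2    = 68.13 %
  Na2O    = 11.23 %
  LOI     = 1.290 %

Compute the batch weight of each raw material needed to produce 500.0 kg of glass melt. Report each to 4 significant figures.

Batch per 500.0 kg glass melt:
  zinc white: 72.04 kg
  aragonite sand: 82.67 kg
  CaSiO3: 56.75 kg
  SrCO3: 37.63 kg
  tabular alumina: 47.71 kg
  albite: 255.2 kg
Total batch = 552.0 kg; LOI loss = 52.02 kg; yield = 90.58%

The working math keeps full precision in all steps — rounding to 4 significant digits applies to each intermediate as displayed; a single rounding yields every reported number; the derived quantities, which include the totals, glass mass, the six compositions, ignition loss, yield, are recomputed in exact precision, as they appear in question or answer, using the weight values per 500.0 kg of glass.
Target oxide masses per 500.0 kg glass melt:
  Al2O3: 19.38% × 500.0 = 96.90 kg
  SiO2: 40.65% × 500.0 = 203.2 kg
  ZnO: 14.38% × 500.0 = 71.90 kg
  Na2O: 5.732% × 500.0 = 28.66 kg
  CaO: 14.62% × 500.0 = 73.10 kg
  SrO: 5.237% × 500.0 = 26.18 kg
Checking each oxide sum using the reported weights, against the basis in use (sum by sum, the targets are met modulo rounding of the values):
  Al2O3: 47.71·0.9960 + 255.2·0.1935 = 96.90 kg (target 96.90 kg)
  SiO2: 56.75·0.5176 + 255.2·0.6813 = 203.2 kg (target 203.2 kg)
  ZnO: 72.04·0.9980 = 71.90 kg (target 71.90 kg)
  Na2O: 255.2·0.1123 = 28.66 kg (target 28.66 kg)
  CaO: 82.67·0.5551 + 56.75·0.4794 = 73.10 kg (target 73.10 kg)
  SrO: 37.63·0.6958 = 26.18 kg (target 26.18 kg)
Glass-mass closure: total batch − LOI = 500.0 kg (summing oxide targets gives 500.0 kg; basis as stated: 500.0 kg — gaps are rounding artifacts).
Batch total: Σ batch = 552.0 kg; loss to ignition Σ batch·LOI = 52.02 kg; the yield ratio, glass ÷ batch: 90.58%.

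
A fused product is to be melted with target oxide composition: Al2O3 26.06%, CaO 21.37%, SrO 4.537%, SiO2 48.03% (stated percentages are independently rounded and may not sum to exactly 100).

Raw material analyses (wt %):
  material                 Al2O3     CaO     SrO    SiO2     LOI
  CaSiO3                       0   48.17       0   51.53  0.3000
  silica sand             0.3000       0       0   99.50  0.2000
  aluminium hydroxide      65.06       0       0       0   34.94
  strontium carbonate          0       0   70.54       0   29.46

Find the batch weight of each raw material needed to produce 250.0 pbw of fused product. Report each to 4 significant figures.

Batch per 250.0 pbw fused product:
  CaSiO3: 110.9 pbw
  silica sand: 63.24 pbw
  aluminium hydroxide: 99.85 pbw
  strontium carbonate: 16.08 pbw
Total batch = 290.1 pbw; LOI loss = 40.08 pbw; yield = 86.18%

Every computation runs at full precision end to end — mid-chain values are displayed rounded to 4 significant figures alongside each step; a single rounding finalizes every reported value. Derived quantities are rebuilt at full float precision (ignition loss, the totals, net glass mass, four oxide percentages, yield) starting from the weights on 250.0 pbw of glass, exactly as printed in the problem or the answer.
The oxide mass targets at 250.0 pbw fused product:
  Al2O3: 26.06% × 250.0 = 65.15 pbw
  CaO: 21.37% × 250.0 = 53.42 pbw
  SrO: 4.537% × 250.0 = 11.34 pbw
  SiO2: 48.03% × 250.0 = 120.1 pbw
Oxide-by-oxide audit given the weights on record, at the basis given (delivered sums recover each target given rounding of the digits):
  Al2O3: 63.24·0.003000 + 99.85·0.6506 = 65.15 pbw (target 65.15 pbw)
  CaO: 110.9·0.4817 = 53.42 pbw (target 53.42 pbw)
  SrO: 16.08·0.7054 = 11.34 pbw (target 11.34 pbw)
  SiO2: 110.9·0.5153 + 63.24·0.9950 = 120.1 pbw (target 120.1 pbw)
Consistency of the glass mass: the batch minus its LOI: 250.0 pbw (per-oxide target masses sum to 250.0 pbw; basis as stated: 250.0 pbw — a pure rounding effect).
Total batch = Σ batch = 290.1 pbw; the LOI term Σ batch·LOI equals 40.08 pbw; yield = glass ÷ total batch = 86.18%.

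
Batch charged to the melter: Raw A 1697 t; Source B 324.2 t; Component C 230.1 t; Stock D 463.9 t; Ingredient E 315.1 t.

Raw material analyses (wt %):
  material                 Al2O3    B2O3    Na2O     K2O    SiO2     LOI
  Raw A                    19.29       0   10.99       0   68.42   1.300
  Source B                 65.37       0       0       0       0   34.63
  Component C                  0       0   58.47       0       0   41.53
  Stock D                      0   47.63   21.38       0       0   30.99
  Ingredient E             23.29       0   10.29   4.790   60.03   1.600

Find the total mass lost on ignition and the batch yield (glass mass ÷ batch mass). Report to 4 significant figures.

The intermediate values appear, rounded to four significant figures, in the working; full float precision is kept end to end. Exactly one rounding is applied to every reported value. The derived quantities are rebuilt starting from the weights per 2652 t of glass in full float precision (net glass mass, five oxide percentages, totals, the yield, LOI), exactly as printed in question or answer.
Each material's LOI contribution:
  Raw A: 1697 × 0.01300 = 22.06 t
  Source B: 324.2 × 0.3463 = 112.3 t
  Component C: 230.1 × 0.4153 = 95.56 t
  Stock D: 463.9 × 0.3099 = 143.8 t
  Ingredient E: 315.1 × 0.01600 = 5.042 t
Total LOI = 378.7 t
Glass = batch − LOI = 3030 − 378.7 = 2652 t

LOI loss = 378.7 t; glass = 2652 t; yield = 87.50%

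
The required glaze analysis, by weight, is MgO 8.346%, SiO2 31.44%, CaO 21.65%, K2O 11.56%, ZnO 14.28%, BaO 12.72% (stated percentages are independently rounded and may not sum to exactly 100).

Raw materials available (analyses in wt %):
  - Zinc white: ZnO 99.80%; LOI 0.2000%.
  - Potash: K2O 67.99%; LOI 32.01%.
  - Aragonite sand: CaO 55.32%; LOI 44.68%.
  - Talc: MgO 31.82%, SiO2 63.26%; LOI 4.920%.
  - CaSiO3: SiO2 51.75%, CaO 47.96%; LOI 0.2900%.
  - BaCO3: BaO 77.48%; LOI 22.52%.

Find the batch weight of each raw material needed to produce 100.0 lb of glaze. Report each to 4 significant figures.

All internal work carries full precision from start to finish — the intermediate values are shown, with 4-significant-digit rounding, across the worked steps. Every reported result sees exactly one rounding. Derived quantities (net glass mass, the totals, ignition loss, the yield, six oxide percentages) are carried from the weighed amounts for 100.0 lb of glass in full float precision, exactly as shown in question or answer.
Per-oxide target masses for 100.0 lb glaze:
  MgO: 8.346% × 100.0 = 8.346 lb
  SiO2: 31.44% × 100.0 = 31.44 lb
  CaO: 21.65% × 100.0 = 21.65 lb
  K2O: 11.56% × 100.0 = 11.56 lb
  ZnO: 14.28% × 100.0 = 14.28 lb
  BaO: 12.72% × 100.0 = 12.72 lb
Verifying the oxide balance on the weights just shown, under the basis named above (summed amounts equal target values exact up to rounding of places):
  MgO: 26.23·0.3182 = 8.346 lb (target 8.346 lb)
  SiO2: 26.23·0.6326 + 28.69·0.5175 = 31.44 lb (target 31.44 lb)
  CaO: 14.26·0.5532 + 28.69·0.4796 = 21.65 lb (target 21.65 lb)
  K2O: 17.00·0.6799 = 11.56 lb (target 11.56 lb)
  ZnO: 14.31·0.9980 = 14.28 lb (target 14.28 lb)
  BaO: 16.42·0.7748 = 12.72 lb (target 12.72 lb)
The glass-mass cross-check: whole batch net of LOI = 100.0 lb (the Σ of target masses is 100.0 lb; versus the stated basis of 100.0 lb — gaps are rounding artifacts).
Summing the batch: Σ batch = 116.9 lb; the LOI term Σ batch·LOI equals 16.91 lb; yield, glass over the total, = 85.53%.

Batch per 100.0 lb glaze:
  Zinc white: 14.31 lb
  Potash: 17.00 lb
  Aragonite sand: 14.26 lb
  Talc: 26.23 lb
  CaSiO3: 28.69 lb
  BaCO3: 16.42 lb
Total batch = 116.9 lb; LOI loss = 16.91 lb; yield = 85.53%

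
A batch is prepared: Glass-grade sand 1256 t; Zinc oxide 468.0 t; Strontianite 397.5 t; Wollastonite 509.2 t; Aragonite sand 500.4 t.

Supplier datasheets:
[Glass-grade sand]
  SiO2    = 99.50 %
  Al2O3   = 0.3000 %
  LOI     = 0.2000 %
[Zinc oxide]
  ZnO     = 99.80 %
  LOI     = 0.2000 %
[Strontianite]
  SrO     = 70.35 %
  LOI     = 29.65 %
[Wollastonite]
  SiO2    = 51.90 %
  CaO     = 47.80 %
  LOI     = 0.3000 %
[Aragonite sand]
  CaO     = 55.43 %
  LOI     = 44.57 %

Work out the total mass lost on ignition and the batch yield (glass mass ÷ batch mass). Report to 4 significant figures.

LOI loss = 345.9 t; glass = 2785 t; yield = 88.95%

Each numeric step keeps exact precision through the solve — working values are displayed rounded to four significant figures as written — a single rounding produces each reported number; the derived quantities (ignition loss, glass mass, totals, the five compositions, the yield) are computed using the weight values per 2785 t of glass in full float precision exactly as printed in the problem or answer text.
Ignition loss by material:
  Glass-grade sand: 1256 × 0.002000 = 2.512 t
  Zinc oxide: 468.0 × 0.002000 = 0.9360 t
  Strontianite: 397.5 × 0.2965 = 117.9 t
  Wollastonite: 509.2 × 0.003000 = 1.528 t
  Aragonite sand: 500.4 × 0.4457 = 223.0 t
Total LOI = 345.9 t
Glass = batch − LOI = 3131 − 345.9 = 2785 t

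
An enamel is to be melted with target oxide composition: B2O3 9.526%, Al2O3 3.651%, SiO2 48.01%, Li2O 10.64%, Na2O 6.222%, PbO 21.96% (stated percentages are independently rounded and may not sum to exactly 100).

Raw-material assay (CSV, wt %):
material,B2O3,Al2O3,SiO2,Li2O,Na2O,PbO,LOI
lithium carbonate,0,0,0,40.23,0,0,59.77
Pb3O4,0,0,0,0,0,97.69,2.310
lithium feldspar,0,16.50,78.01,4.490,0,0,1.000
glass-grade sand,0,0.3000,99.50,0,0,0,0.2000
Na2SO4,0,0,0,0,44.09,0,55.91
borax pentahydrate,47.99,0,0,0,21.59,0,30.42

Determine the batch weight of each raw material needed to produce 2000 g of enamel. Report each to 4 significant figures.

Batch per 2000 g enamel:
  lithium carbonate: 480.8 g
  Pb3O4: 449.6 g
  lithium feldspar: 431.1 g
  glass-grade sand: 627.0 g
  Na2SO4: 87.84 g
  borax pentahydrate: 397.0 g
Total batch = 2473 g; LOI loss = 473.2 g; yield = 80.87%

All internal work maintains full precision at every stage; the intermediate values are printed, with 4-significant-figure rounding, as written. Each reported number sees exactly one rounding. Derived quantities (the six compositions, ignition loss, the yield, totals, glass mass) are carried from the batch weights at 2000 g of glass in full precision precisely as stated by either problem or answer.
Per-oxide target masses for 2000 g enamel:
  B2O3: 9.526% × 2000 = 190.5 g
  Al2O3: 3.651% × 2000 = 73.02 g
  SiO2: 48.01% × 2000 = 960.2 g
  Li2O: 10.64% × 2000 = 212.8 g
  Na2O: 6.222% × 2000 = 124.4 g
  PbO: 21.96% × 2000 = 439.2 g
A balance pass over the oxides, from the weights as reported, against the basis in use (every target is met by its sum within answer rounding):
  B2O3: 397.0·0.4799 = 190.5 g (target 190.5 g)
  Al2O3: 431.1·0.1650 + 627.0·0.003000 = 73.01 g (target 73.02 g)
  SiO2: 431.1·0.7801 + 627.0·0.9950 = 960.2 g (target 960.2 g)
  Li2O: 480.8·0.4023 + 431.1·0.04490 = 212.8 g (target 212.8 g)
  Na2O: 87.84·0.4409 + 397.0·0.2159 = 124.4 g (target 124.4 g)
  PbO: 449.6·0.9769 = 439.2 g (target 439.2 g)
Consistency of the glass mass: net batch after ignition = 2000 g (targets for the oxides total 2000 g; basis as stated: 2000 g — gaps are rounding artifacts).
Whole-batch sum: Σ batch = 2473 g; Σ batch·LOI gives LOI loss = 473.2 g; yield: glass divided by total = 80.87%.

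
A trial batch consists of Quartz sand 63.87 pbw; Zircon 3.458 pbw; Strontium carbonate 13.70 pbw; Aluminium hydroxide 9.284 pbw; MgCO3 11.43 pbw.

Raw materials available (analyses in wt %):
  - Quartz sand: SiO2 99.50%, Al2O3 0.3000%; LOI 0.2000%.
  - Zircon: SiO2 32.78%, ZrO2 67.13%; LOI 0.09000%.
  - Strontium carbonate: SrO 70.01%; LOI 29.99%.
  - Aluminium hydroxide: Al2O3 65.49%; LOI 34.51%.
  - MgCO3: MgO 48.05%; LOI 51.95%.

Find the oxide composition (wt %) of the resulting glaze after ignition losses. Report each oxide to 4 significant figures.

Glass mass = 88.36 pbw (batch 101.7 − LOI 13.38).
Composition: SrO 10.85%, MgO 6.216%, SiO2 73.20%, ZrO2 2.627%, Al2O3 7.098%

Values along the way are displayed with 4-significant-digit rounding between the steps — all internal work holds full float precision through the solve. A single rounding produces each reported result. The derived quantities (totals, the yield, LOI, net glass mass, the five compositions) are recomputed using the weight values for 88.36 pbw of glass in full precision, as set out in the question or the answer.
Delivered oxide masses:
  SrO: 13.70·0.7001 = 9.591 pbw
  MgO: 11.43·0.4805 = 5.492 pbw
  SiO2: 63.87·0.9950 + 3.458·0.3278 = 64.68 pbw
  ZrO2: 3.458·0.6713 = 2.321 pbw
  Al2O3: 63.87·0.003000 + 9.284·0.6549 = 6.272 pbw
LOI: 63.87·0.002000 + 3.458·9.000e-04 + 13.70·0.2999 + 9.284·0.3451 + 11.43·0.5195 = 13.38 pbw
Glass mass = batch − LOI = 101.7 − 13.38 = 88.36 pbw (matching Σ of the oxides)
wt % = 100 × oxide mass / glass mass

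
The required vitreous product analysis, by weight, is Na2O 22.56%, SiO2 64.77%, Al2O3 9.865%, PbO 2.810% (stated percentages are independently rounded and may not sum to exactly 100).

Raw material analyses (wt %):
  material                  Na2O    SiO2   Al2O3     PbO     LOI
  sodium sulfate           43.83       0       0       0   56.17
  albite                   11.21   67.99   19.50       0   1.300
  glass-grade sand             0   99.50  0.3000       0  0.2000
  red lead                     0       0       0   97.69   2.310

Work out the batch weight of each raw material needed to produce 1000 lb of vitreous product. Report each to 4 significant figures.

Rounding to four significant figures applies to each working value as shown — the whole derivation carries exact precision through every step; a single rounding finalizes each reported number; the derived quantities, including the four compositions, the totals, the yield, net glass mass, ignition loss, are recomputed from the weighed amounts for 1000 lb of glass in exact precision, precisely as stated by the problem or the answer.
Oxide mass targets, per 1000 lb vitreous product:
  Na2O: 22.56% × 1000 = 225.6 lb
  SiO2: 64.77% × 1000 = 647.7 lb
  Al2O3: 9.865% × 1000 = 98.65 lb
  PbO: 2.810% × 1000 = 28.10 lb
Checking each oxide sum using the reported weights, relative to the basis at hand (target by target, the sums agree given rounding of the digits):
  Na2O: 386.5·0.4383 + 501.2·0.1121 = 225.6 lb (target 225.6 lb)
  SiO2: 501.2·0.6799 + 308.5·0.9950 = 647.7 lb (target 647.7 lb)
  Al2O3: 501.2·0.1950 + 308.5·0.003000 = 98.66 lb (target 98.65 lb)
  PbO: 28.76·0.9769 = 28.10 lb (target 28.10 lb)
The glass-mass cross-check: the batch minus its LOI: 1000 lb (summing oxide targets gives 1000 lb; basis as stated: 1000 lb — rounding explains the deltas).
Summing the batch: Σ batch = 1225 lb; loss to ignition Σ batch·LOI = 224.9 lb; the yield ratio, glass ÷ batch: 81.64%.

Batch per 1000 lb vitreous product:
  sodium sulfate: 386.5 lb
  albite: 501.2 lb
  glass-grade sand: 308.5 lb
  red lead: 28.76 lb
Total batch = 1225 lb; LOI loss = 224.9 lb; yield = 81.64%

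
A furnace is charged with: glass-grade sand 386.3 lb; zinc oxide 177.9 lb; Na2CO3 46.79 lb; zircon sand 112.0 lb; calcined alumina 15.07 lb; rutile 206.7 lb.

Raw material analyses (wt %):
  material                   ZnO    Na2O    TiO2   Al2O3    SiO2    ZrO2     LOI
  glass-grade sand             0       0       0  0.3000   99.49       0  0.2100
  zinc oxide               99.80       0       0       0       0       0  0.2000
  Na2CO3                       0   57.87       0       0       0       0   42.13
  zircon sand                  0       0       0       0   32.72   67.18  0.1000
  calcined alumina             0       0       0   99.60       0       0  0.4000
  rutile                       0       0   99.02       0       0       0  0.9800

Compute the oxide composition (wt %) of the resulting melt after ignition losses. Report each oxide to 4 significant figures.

Glass mass = 921.7 lb (batch 944.8 − LOI 23.08).
Composition: ZnO 19.26%, Na2O 2.938%, TiO2 22.21%, Al2O3 1.754%, SiO2 45.67%, ZrO2 8.164%

Each numeric step holds full precision through the solve. The intermediate values appear (rounded to 4 significant figures) within the worked lines; every reported result is rounded only once. Derived quantities, including the six compositions, net glass mass, LOI, the yield, totals, are rebuilt starting from the weights for 921.7 lb of glass in full precision as written in the problem or the answer.
Delivered oxide masses:
  ZnO: 177.9·0.9980 = 177.5 lb
  Na2O: 46.79·0.5787 = 27.08 lb
  TiO2: 206.7·0.9902 = 204.7 lb
  Al2O3: 386.3·0.003000 + 15.07·0.9960 = 16.17 lb
  SiO2: 386.3·0.9949 + 112.0·0.3272 = 421.0 lb
  ZrO2: 112.0·0.6718 = 75.24 lb
LOI: 386.3·0.002100 + 177.9·0.002000 + 46.79·0.4213 + 112.0·0.001000 + 15.07·0.004000 + 206.7·0.009800 = 23.08 lb
Glass mass = batch − LOI = 944.8 − 23.08 = 921.7 lb (= Σ oxide masses)
wt % = 100 × oxide mass / glass mass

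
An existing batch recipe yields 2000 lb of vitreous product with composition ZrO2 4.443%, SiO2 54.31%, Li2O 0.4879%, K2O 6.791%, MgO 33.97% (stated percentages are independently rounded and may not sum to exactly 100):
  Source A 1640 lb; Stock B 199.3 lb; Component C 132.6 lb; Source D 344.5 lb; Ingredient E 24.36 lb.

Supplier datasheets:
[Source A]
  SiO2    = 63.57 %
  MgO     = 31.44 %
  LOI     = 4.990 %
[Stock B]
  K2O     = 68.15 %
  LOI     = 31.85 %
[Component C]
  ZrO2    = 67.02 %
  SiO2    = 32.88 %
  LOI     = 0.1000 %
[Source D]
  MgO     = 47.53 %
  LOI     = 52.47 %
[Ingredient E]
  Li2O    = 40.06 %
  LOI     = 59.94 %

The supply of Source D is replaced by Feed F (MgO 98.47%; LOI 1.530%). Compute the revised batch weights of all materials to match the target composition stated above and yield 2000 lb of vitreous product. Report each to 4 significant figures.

Full float precision is maintained in every operation; working values are printed rounded off to 4 significant figures across the worked steps. Each reported number includes exactly one rounding. The derived quantities, which include five oxide percentages, the totals, the yield, LOI, glass mass, are re-derived at exact precision, exactly as printed in either problem or answer, using the weight values at 2000 lb of glass.
Oxide-by-oxide targets in 2000 lb vitreous product:
  ZrO2: 4.443% × 2000 = 88.86 lb
  SiO2: 54.31% × 2000 = 1086 lb
  Li2O: 0.4879% × 2000 = 9.758 lb
  K2O: 6.791% × 2000 = 135.8 lb
  MgO: 33.97% × 2000 = 679.4 lb
Checking each oxide sum per the reported batch figures, at the basis given (sum by sum, the targets are met given rounding of the digits):
  ZrO2: 132.6·0.6702 = 88.87 lb (target 88.86 lb)
  SiO2: 1640·0.6357 + 132.6·0.3288 = 1086 lb (target 1086 lb)
  Li2O: 24.36·0.4006 = 9.759 lb (target 9.758 lb)
  K2O: 199.3·0.6815 = 135.8 lb (target 135.8 lb)
  MgO: 1640·0.3144 + 166.3·0.9847 = 679.4 lb (target 679.4 lb)
Glass-mass bookkeeping: Σ batch − LOI loss = 2000 lb (oxide target masses add up to 2000 lb; with the basis standing at 2000 lb — any gap is answer rounding).
Batch total: Σ batch = 2163 lb; LOI loss = Σ batch·LOI = 162.6 lb; as yield: glass ÷ batch → 92.48%.

Revised batch per 2000 lb vitreous product:
  Source A: 1640 lb
  Stock B: 199.3 lb
  Component C: 132.6 lb
  Feed F: 166.3 lb
  Ingredient E: 24.36 lb
Total batch = 2163 lb; LOI loss = 162.6 lb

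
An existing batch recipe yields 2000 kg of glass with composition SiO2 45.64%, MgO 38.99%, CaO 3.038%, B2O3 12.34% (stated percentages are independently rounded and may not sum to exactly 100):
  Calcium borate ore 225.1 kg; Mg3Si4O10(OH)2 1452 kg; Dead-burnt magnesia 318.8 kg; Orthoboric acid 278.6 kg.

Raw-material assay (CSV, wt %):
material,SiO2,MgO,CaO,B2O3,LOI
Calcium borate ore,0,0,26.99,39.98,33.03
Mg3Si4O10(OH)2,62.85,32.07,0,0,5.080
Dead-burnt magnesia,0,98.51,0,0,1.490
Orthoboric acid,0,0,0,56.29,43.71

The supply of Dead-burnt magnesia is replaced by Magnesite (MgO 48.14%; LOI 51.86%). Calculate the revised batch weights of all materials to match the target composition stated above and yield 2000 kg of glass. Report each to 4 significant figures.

Revised batch per 2000 kg glass:
  Calcium borate ore: 225.1 kg
  Mg3Si4O10(OH)2: 1452 kg
  Magnesite: 652.3 kg
  Orthoboric acid: 278.6 kg
Total batch = 2608 kg; LOI loss = 608.2 kg

All arithmetic runs at exact precision in every operation — intermediates are displayed (rounded to 4 significant digits) alongside each step; each reported number undergoes a single rounding; the derived quantities, including the four compositions, ignition loss, yield, the totals, glass mass, are carried from the weighed amounts per 2000 kg of glass in full precision, exactly as printed in problem or answer.
Oxide-by-oxide targets in 2000 kg glass:
  SiO2: 45.64% × 2000 = 912.8 kg
  MgO: 38.99% × 2000 = 779.8 kg
  CaO: 3.038% × 2000 = 60.76 kg
  B2O3: 12.34% × 2000 = 246.8 kg
Sums-versus-targets review given the weights on record, against the basis in use (sum by sum, the targets are met up to rounding of the answer):
  SiO2: 1452·0.6285 = 912.6 kg (target 912.8 kg)
  MgO: 1452·0.3207 + 652.3·0.4814 = 779.7 kg (target 779.8 kg)
  CaO: 225.1·0.2699 = 60.75 kg (target 60.76 kg)
  B2O3: 225.1·0.3998 + 278.6·0.5629 = 246.8 kg (target 246.8 kg)
Glass-mass closure: batch Σ − ignition loss = 2000 kg (oxide target masses add up to 2000 kg; with the basis standing at 2000 kg — rounding explains the deltas).
Adding the batch up: Σ batch = 2608 kg; loss to ignition Σ batch·LOI = 608.2 kg; the yield ratio, glass ÷ batch: 76.68%.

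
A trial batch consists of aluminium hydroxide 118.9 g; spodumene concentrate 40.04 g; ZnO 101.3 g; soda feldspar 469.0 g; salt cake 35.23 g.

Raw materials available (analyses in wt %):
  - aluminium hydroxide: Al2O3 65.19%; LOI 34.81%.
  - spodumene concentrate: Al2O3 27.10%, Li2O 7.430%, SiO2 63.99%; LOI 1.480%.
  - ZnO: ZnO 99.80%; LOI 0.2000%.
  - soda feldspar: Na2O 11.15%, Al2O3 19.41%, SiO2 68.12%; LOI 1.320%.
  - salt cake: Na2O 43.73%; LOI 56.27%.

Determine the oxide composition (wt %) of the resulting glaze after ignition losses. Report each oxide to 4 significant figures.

Glass mass = 696.3 g (batch 764.5 − LOI 68.20).
Composition: Na2O 9.723%, Al2O3 25.77%, Li2O 0.4273%, SiO2 49.56%, ZnO 14.52%

The intermediate values are rounded to 4 significant figures wherever printed. All arithmetic keeps exact precision end to end — a single rounding completes every reported value. Derived quantities, which include the totals, five oxide percentages, glass mass, the yield, ignition loss, are re-derived at exact precision, exactly as shown in the question or the answer, starting from the weights at 696.3 g of glass.
Mass of each oxide from the mix:
  Na2O: 469.0·0.1115 + 35.23·0.4373 = 67.70 g
  Al2O3: 118.9·0.6519 + 40.04·0.2710 + 469.0·0.1941 = 179.4 g
  Li2O: 40.04·0.07430 = 2.975 g
  SiO2: 40.04·0.6399 + 469.0·0.6812 = 345.1 g
  ZnO: 101.3·0.9980 = 101.1 g
LOI: 118.9·0.3481 + 40.04·0.01480 + 101.3·0.002000 + 469.0·0.01320 + 35.23·0.5627 = 68.20 g
Resulting glass, batch − LOI: 764.5 − 68.20 = 696.3 g (= the summed oxide contributions)
wt % = 100 × oxide mass / glass mass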